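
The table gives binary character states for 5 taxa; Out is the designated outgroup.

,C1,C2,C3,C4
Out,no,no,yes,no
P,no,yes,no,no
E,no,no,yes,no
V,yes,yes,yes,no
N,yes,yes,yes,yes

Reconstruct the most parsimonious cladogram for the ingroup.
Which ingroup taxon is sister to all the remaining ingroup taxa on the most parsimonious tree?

Character polarity is set by the outgroup: the derived state is whichever differs from the outgroup's state, so for C3 the derived state is 'no', and for the remaining characters it is 'yes'.
Only N and V show the derived state 'yes' for C1, supporting them as a clade.
Only N, P, and V show the derived state 'yes' for C2, supporting them as a clade.
C3 (derived state 'no') is unique to P (autapomorphy; uninformative for grouping).
C4 (derived state 'yes') is unique to N (autapomorphy; uninformative for grouping).
Most parsimonious ingroup topology: ((P,(V,N)),E).
E is sister to the clade containing all other ingroup taxa, so it is the earliest-diverging (most basal) ingroup lineage.

E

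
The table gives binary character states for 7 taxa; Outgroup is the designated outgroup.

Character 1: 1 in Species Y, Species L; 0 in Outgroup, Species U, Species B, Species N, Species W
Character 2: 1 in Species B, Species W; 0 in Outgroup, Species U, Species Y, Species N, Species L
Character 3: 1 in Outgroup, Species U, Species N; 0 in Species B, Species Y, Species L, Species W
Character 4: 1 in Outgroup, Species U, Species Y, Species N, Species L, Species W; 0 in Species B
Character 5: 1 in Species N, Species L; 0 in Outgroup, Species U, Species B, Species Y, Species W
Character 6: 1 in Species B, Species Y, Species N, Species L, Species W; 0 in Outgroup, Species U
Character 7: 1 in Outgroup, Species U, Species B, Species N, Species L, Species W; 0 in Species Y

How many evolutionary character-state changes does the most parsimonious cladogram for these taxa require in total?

Character polarity is set by the outgroup: the derived state is whichever differs from the outgroup's state, so for Character 3, Character 4, Character 7 the derived state is '0', and for the remaining characters it is '1'.
Only Species L and Species Y show the derived state '1' for Character 1, supporting them as a clade.
Only Species B and Species W show the derived state '1' for Character 2, supporting them as a clade.
Only Species B, Species L, Species W, and Species Y show the derived state '0' for Character 3, supporting them as a clade.
Character 4: derived state '0' in Species B only — an autapomorphy, so it tells us nothing about relationships among taxa.
Character 5 groups Species L and Species N, which is incompatible with the clades supported by the remaining characters; treating it as convergent (homoplasy) costs fewer steps than any alternative tree.
Character 6: derived state '1' in Species B, Species L, Species N, Species W, and Species Y only — synapomorphy for {Species B, Species L, Species N, Species W, Species Y}.
Character 7 (derived state '0') is unique to Species Y (autapomorphy; uninformative for grouping).
Most parsimonious ingroup topology: (Species U,(((Species B,Species W),(Species Y,Species L)),Species N)).
Changes per character on this tree: Character 1: 1; Character 2: 1; Character 3: 1; Character 4: 1; Character 5: 2; Character 6: 1; Character 7: 1.
Total = 8.

8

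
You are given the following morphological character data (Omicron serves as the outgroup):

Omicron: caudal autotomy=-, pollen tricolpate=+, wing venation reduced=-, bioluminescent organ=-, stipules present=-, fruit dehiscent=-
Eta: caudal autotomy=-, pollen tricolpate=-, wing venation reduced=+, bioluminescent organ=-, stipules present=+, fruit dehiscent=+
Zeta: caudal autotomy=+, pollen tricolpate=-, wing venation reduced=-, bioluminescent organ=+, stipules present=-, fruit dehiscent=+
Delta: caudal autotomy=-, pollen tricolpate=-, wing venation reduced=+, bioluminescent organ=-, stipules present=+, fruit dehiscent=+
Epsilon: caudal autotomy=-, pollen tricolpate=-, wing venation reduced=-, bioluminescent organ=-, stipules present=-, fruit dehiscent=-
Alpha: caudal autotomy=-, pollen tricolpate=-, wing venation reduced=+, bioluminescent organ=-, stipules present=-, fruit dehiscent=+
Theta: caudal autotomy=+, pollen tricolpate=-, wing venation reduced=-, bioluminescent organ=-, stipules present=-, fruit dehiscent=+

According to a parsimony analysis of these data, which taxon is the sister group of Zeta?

Character polarity is set by the outgroup: the derived state is whichever differs from the outgroup's state, so for pollen tricolpate the derived state is '-', and for the remaining characters it is '+'.
caudal autotomy: derived state '+' in Theta and Zeta only — synapomorphy for {Theta, Zeta}.
pollen tricolpate (derived state '-') is shared by all ingroup taxa — unites the whole ingroup.
Only Alpha, Delta, and Eta show the derived state '+' for wing venation reduced, supporting them as a clade.
bioluminescent organ: derived state '+' in Zeta only — an autapomorphy, so it tells us nothing about relationships among taxa.
stipules present (derived state '+') is shared by Delta and Eta — a synapomorphy uniting that clade.
fruit dehiscent (derived state '+') is shared by Alpha, Delta, Eta, Theta, and Zeta — a synapomorphy uniting that clade.
Most parsimonious ingroup topology: ((((Eta,Delta),Alpha),(Zeta,Theta)),Epsilon).
Zeta and Theta form a cherry on this tree, so they are sister taxa.

Theta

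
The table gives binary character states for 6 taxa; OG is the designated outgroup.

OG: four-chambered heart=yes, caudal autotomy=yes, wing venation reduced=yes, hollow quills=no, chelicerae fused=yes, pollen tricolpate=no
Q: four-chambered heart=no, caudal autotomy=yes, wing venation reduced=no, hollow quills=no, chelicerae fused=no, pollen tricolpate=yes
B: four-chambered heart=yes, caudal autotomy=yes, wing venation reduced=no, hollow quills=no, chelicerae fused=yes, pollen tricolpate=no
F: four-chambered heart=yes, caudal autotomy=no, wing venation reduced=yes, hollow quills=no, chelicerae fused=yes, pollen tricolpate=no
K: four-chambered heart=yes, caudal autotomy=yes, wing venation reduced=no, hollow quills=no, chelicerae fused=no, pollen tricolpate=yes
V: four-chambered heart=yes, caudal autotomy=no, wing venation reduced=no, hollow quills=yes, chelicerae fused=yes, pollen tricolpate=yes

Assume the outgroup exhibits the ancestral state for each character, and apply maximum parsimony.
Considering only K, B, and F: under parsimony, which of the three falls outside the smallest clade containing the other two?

F

Character polarity is set by the outgroup: the derived state is whichever differs from the outgroup's state, so for four-chambered heart, caudal autotomy, wing venation reduced, chelicerae fused the derived state is 'no', and for the remaining characters it is 'yes'.
four-chambered heart: derived state 'no' in Q only — an autapomorphy, so it tells us nothing about relationships among taxa.
caudal autotomy (state 'no') occurs in F and V but conflicts with the nesting implied by the other characters — most parsimoniously interpreted as homoplasy.
wing venation reduced (derived state 'no') is shared by B, K, Q, and V — a synapomorphy uniting that clade.
hollow quills (derived state 'yes') is unique to V (autapomorphy; uninformative for grouping).
Only K and Q show the derived state 'no' for chelicerae fused, supporting them as a clade.
pollen tricolpate: derived state 'yes' in K, Q, and V only — synapomorphy for {K, Q, V}.
Most parsimonious ingroup topology: ((((Q,K),V),B),F).
B and K share a more recent common ancestor with each other than either does with F, so F is the least closely related of the three.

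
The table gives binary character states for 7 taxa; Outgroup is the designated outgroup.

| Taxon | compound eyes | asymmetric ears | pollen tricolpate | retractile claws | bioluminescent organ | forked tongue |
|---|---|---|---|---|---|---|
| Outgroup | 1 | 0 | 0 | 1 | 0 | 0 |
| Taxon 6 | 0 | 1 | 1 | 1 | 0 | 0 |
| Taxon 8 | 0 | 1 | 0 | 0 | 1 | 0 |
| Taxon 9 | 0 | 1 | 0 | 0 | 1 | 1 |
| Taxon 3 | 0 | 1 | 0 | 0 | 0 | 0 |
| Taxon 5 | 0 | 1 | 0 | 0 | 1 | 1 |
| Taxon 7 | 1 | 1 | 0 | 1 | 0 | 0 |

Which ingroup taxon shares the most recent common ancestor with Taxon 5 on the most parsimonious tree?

Taxon 9

Character polarity is set by the outgroup: the derived state is whichever differs from the outgroup's state, so for compound eyes, retractile claws the derived state is '0', and for the remaining characters it is '1'.
compound eyes: derived state '0' in Taxon 3, Taxon 5, Taxon 6, Taxon 8, and Taxon 9 only — synapomorphy for {Taxon 3, Taxon 5, Taxon 6, Taxon 8, Taxon 9}.
All ingroup taxa share the derived state '1' for asymmetric ears; it defines the ingroup but does not resolve relationships within it.
pollen tricolpate: derived state '1' in Taxon 6 only — an autapomorphy, so it tells us nothing about relationships among taxa.
retractile claws (derived state '0') is shared by Taxon 3, Taxon 5, Taxon 8, and Taxon 9 — a synapomorphy uniting that clade.
bioluminescent organ (derived state '1') is shared by Taxon 5, Taxon 8, and Taxon 9 — a synapomorphy uniting that clade.
Only Taxon 5 and Taxon 9 show the derived state '1' for forked tongue, supporting them as a clade.
Most parsimonious ingroup topology: ((Taxon 6,((Taxon 8,(Taxon 9,Taxon 5)),Taxon 3)),Taxon 7).
Taxon 5 and Taxon 9 form a cherry on this tree, so they are sister taxa.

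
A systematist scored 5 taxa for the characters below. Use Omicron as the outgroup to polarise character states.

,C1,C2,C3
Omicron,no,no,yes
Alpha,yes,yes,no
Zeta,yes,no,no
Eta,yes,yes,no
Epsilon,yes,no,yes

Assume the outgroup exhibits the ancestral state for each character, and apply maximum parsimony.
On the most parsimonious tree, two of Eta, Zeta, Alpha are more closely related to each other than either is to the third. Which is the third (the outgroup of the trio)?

Character polarity is set by the outgroup: the derived state is whichever differs from the outgroup's state, so for C3 the derived state is 'no', and for the remaining characters it is 'yes'.
All ingroup taxa share the derived state 'yes' for C1; it defines the ingroup but does not resolve relationships within it.
C2: derived state 'yes' in Alpha and Eta only — synapomorphy for {Alpha, Eta}.
C3: derived state 'no' in Alpha, Eta, and Zeta only — synapomorphy for {Alpha, Eta, Zeta}.
Most parsimonious ingroup topology: (((Alpha,Eta),Zeta),Epsilon).
Eta and Alpha share a more recent common ancestor with each other than either does with Zeta, so Zeta is the least closely related of the three.

Zeta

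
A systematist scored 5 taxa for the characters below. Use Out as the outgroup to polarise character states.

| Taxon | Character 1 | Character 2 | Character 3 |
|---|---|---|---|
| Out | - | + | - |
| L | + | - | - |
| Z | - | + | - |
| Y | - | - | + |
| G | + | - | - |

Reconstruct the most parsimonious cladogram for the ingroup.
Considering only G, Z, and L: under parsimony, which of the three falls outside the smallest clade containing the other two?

Character polarity is set by the outgroup: the derived state is whichever differs from the outgroup's state, so for Character 2 the derived state is '-', and for the remaining characters it is '+'.
Character 1: derived state '+' in G and L only — synapomorphy for {G, L}.
Only G, L, and Y show the derived state '-' for Character 2, supporting them as a clade.
Character 3 (derived state '+') is unique to Y (autapomorphy; uninformative for grouping).
Most parsimonious ingroup topology: (((L,G),Y),Z).
L and G share a more recent common ancestor with each other than either does with Z, so Z is the least closely related of the three.

Z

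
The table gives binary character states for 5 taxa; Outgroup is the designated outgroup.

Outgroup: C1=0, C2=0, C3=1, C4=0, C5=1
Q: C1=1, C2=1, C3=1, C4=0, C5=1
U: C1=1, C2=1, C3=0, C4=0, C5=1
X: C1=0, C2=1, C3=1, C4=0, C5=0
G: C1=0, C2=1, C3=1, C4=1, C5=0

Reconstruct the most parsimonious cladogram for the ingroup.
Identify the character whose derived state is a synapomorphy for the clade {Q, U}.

Character polarity is set by the outgroup: the derived state is whichever differs from the outgroup's state, so for C3, C5 the derived state is '0', and for the remaining characters it is '1'.
C1: derived state '1' in Q and U only — synapomorphy for {Q, U}.
C2 (derived state '1') is shared by all ingroup taxa — unites the whole ingroup.
C3: derived state '0' in U only — an autapomorphy, so it tells us nothing about relationships among taxa.
C4 (derived state '1') is unique to G (autapomorphy; uninformative for grouping).
Only G and X show the derived state '0' for C5, supporting them as a clade.
Most parsimonious ingroup topology: ((Q,U),(X,G)).
The clade {Q, U} is supported by C1: its derived state '1' occurs in exactly those taxa and in no other taxon (including the outgroup).

C1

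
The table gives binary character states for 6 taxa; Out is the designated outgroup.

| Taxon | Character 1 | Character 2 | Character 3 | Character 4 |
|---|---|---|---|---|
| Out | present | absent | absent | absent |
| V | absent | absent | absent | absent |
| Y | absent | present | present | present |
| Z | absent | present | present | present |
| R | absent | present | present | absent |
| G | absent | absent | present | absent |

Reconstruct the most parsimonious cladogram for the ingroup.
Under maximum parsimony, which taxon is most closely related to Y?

Character polarity is set by the outgroup: the derived state is whichever differs from the outgroup's state, so for Character 1 the derived state is 'absent', and for the remaining characters it is 'present'.
All ingroup taxa share the derived state 'absent' for Character 1; it defines the ingroup but does not resolve relationships within it.
Character 2: derived state 'present' in R, Y, and Z only — synapomorphy for {R, Y, Z}.
Character 3 (derived state 'present') is shared by G, R, Y, and Z — a synapomorphy uniting that clade.
Character 4 (derived state 'present') is shared by Y and Z — a synapomorphy uniting that clade.
Most parsimonious ingroup topology: (V,(((Y,Z),R),G)).
Y and Z form a cherry on this tree, so they are sister taxa.

Z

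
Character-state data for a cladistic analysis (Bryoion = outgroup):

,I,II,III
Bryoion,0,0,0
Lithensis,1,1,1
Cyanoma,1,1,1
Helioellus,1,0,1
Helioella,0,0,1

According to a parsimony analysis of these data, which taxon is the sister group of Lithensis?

The outgroup has state '0' for every character, so '1' is the derived state throughout.
Only Cyanoma, Helioellus, and Lithensis show the derived state '1' for I, supporting them as a clade.
II: derived state '1' in Cyanoma and Lithensis only — synapomorphy for {Cyanoma, Lithensis}.
All ingroup taxa share the derived state '1' for III; it defines the ingroup but does not resolve relationships within it.
Most parsimonious ingroup topology: (((Lithensis,Cyanoma),Helioellus),Helioella).
Lithensis and Cyanoma form a cherry on this tree, so they are sister taxa.

Cyanoma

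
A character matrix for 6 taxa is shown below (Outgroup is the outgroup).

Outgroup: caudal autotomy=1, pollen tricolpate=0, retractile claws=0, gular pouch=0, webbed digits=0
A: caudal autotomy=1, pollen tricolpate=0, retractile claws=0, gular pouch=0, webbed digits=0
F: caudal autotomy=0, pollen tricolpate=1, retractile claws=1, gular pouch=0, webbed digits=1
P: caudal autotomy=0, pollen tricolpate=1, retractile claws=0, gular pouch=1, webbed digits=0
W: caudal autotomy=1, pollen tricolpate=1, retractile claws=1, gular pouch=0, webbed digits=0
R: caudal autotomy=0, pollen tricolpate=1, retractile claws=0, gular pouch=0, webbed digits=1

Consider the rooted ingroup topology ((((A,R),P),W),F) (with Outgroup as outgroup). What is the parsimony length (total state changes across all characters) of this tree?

10

Map each character onto ((((A,R),P),W),F) (rooted by Outgroup) and count the minimum state changes it requires (Fitch parsimony):
caudal autotomy: 3; pollen tricolpate: 2; retractile claws: 2; gular pouch: 1; webbed digits: 2.
Total tree length = 10.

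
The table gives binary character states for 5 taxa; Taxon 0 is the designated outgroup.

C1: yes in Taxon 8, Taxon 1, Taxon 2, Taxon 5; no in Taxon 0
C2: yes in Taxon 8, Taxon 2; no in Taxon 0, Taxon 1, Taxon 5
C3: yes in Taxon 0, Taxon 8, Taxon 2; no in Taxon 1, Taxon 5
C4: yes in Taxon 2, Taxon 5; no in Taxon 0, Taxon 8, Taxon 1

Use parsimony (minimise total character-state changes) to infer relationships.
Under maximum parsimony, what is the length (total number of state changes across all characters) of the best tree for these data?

5

Character polarity is set by the outgroup: the derived state is whichever differs from the outgroup's state, so for C3 the derived state is 'no', and for the remaining characters it is 'yes'.
All ingroup taxa share the derived state 'yes' for C1; it defines the ingroup but does not resolve relationships within it.
C2: derived state 'yes' in Taxon 2 and Taxon 8 only — synapomorphy for {Taxon 2, Taxon 8}.
Only Taxon 1 and Taxon 5 show the derived state 'no' for C3, supporting them as a clade.
C4 (state 'yes') occurs in Taxon 2 and Taxon 5 but conflicts with the nesting implied by the other characters — most parsimoniously interpreted as homoplasy.
Most parsimonious ingroup topology: ((Taxon 8,Taxon 2),(Taxon 1,Taxon 5)).
Changes per character on this tree: C1: 1; C2: 1; C3: 1; C4: 2.
Total = 5.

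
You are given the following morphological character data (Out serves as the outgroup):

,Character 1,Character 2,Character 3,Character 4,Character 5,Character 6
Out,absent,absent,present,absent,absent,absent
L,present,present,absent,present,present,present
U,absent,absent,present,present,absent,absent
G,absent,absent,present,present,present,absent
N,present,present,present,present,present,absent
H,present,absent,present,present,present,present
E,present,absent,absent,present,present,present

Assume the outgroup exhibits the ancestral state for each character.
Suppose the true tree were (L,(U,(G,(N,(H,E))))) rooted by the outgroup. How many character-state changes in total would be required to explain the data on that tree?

11

Map each character onto (L,(U,(G,(N,(H,E))))) (rooted by Out) and count the minimum state changes it requires (Fitch parsimony):
Character 1: 2; Character 2: 2; Character 3: 2; Character 4: 1; Character 5: 2; Character 6: 2.
Total tree length = 11.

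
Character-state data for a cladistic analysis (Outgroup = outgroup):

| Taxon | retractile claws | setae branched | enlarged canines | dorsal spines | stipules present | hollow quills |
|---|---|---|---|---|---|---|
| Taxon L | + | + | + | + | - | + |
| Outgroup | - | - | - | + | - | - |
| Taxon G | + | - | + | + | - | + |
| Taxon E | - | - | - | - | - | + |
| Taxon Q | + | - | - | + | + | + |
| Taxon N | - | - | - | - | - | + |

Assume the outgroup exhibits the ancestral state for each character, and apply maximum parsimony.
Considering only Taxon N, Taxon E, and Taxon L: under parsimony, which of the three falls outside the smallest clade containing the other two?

Character polarity is set by the outgroup: the derived state is whichever differs from the outgroup's state, so for dorsal spines the derived state is '-', and for the remaining characters it is '+'.
Only Taxon G, Taxon L, and Taxon Q show the derived state '+' for retractile claws, supporting them as a clade.
setae branched: derived state '+' in Taxon L only — an autapomorphy, so it tells us nothing about relationships among taxa.
enlarged canines (derived state '+') is shared by Taxon G and Taxon L — a synapomorphy uniting that clade.
dorsal spines: derived state '-' in Taxon E and Taxon N only — synapomorphy for {Taxon E, Taxon N}.
stipules present: derived state '+' in Taxon Q only — an autapomorphy, so it tells us nothing about relationships among taxa.
All ingroup taxa share the derived state '+' for hollow quills; it defines the ingroup but does not resolve relationships within it.
Most parsimonious ingroup topology: ((Taxon E,Taxon N),((Taxon L,Taxon G),Taxon Q)).
Taxon E and Taxon N share a more recent common ancestor with each other than either does with Taxon L, so Taxon L is the least closely related of the three.

Taxon L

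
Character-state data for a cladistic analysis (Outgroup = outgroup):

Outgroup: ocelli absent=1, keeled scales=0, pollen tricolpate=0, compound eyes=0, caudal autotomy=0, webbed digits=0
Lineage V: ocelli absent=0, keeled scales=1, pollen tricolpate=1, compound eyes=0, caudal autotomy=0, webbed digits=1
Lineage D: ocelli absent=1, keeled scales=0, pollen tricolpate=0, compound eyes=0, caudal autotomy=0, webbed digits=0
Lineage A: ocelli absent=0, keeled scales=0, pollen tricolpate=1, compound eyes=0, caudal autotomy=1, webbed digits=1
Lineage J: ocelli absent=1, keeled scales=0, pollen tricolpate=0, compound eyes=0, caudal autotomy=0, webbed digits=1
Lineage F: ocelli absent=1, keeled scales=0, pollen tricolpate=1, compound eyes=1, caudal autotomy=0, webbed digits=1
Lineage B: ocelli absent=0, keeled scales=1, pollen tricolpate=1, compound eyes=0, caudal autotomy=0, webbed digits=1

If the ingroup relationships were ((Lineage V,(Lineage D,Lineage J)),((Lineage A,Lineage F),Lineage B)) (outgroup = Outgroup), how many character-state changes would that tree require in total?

11

Map each character onto ((Lineage V,(Lineage D,Lineage J)),((Lineage A,Lineage F),Lineage B)) (rooted by Outgroup) and count the minimum state changes it requires (Fitch parsimony):
ocelli absent: 3; keeled scales: 2; pollen tricolpate: 2; compound eyes: 1; caudal autotomy: 1; webbed digits: 2.
Total tree length = 11.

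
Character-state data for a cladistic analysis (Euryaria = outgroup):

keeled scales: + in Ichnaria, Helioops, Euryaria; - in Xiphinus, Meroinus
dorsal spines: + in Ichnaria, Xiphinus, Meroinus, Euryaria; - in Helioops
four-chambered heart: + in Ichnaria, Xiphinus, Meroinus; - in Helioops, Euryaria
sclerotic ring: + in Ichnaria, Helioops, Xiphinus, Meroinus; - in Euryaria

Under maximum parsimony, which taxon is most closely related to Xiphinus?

Meroinus

Character polarity is set by the outgroup: the derived state is whichever differs from the outgroup's state, so for keeled scales, dorsal spines the derived state is '-', and for the remaining characters it is '+'.
Only Meroinus and Xiphinus show the derived state '-' for keeled scales, supporting them as a clade.
dorsal spines: derived state '-' in Helioops only — an autapomorphy, so it tells us nothing about relationships among taxa.
Only Ichnaria, Meroinus, and Xiphinus show the derived state '+' for four-chambered heart, supporting them as a clade.
All ingroup taxa share the derived state '+' for sclerotic ring; it defines the ingroup but does not resolve relationships within it.
Most parsimonious ingroup topology: (Helioops,(Ichnaria,(Xiphinus,Meroinus))).
Xiphinus and Meroinus form a cherry on this tree, so they are sister taxa.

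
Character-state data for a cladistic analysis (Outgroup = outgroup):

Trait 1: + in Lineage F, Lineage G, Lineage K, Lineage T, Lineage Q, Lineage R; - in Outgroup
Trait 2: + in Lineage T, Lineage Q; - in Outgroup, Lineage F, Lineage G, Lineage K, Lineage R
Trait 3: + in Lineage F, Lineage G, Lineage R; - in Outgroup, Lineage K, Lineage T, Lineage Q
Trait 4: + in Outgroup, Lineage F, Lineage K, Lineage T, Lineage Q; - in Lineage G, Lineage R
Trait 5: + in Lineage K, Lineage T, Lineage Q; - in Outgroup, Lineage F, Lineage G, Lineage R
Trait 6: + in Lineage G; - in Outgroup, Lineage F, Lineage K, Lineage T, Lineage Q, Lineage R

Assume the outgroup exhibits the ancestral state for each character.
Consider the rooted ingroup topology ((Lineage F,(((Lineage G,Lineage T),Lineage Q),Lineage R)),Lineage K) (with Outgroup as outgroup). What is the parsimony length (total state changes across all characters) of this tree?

Map each character onto ((Lineage F,(((Lineage G,Lineage T),Lineage Q),Lineage R)),Lineage K) (rooted by Outgroup) and count the minimum state changes it requires (Fitch parsimony):
Trait 1: 1; Trait 2: 2; Trait 3: 3; Trait 4: 2; Trait 5: 3; Trait 6: 1.
Total tree length = 12.

12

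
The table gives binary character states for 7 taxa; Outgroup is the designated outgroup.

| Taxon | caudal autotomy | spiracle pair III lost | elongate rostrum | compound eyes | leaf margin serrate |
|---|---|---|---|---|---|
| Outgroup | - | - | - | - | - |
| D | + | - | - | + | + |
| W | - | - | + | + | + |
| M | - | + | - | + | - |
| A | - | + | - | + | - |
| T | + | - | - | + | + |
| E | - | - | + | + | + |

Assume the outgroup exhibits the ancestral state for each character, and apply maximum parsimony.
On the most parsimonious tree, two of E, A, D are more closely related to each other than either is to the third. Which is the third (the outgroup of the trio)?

A

The outgroup has state '-' for every character, so '+' is the derived state throughout.
Only D and T show the derived state '+' for caudal autotomy, supporting them as a clade.
Only A and M show the derived state '+' for spiracle pair III lost, supporting them as a clade.
elongate rostrum (derived state '+') is shared by E and W — a synapomorphy uniting that clade.
compound eyes (derived state '+') is shared by all ingroup taxa — unites the whole ingroup.
leaf margin serrate: derived state '+' in D, E, T, and W only — synapomorphy for {D, E, T, W}.
Most parsimonious ingroup topology: (((D,T),(W,E)),(M,A)).
E and D share a more recent common ancestor with each other than either does with A, so A is the least closely related of the three.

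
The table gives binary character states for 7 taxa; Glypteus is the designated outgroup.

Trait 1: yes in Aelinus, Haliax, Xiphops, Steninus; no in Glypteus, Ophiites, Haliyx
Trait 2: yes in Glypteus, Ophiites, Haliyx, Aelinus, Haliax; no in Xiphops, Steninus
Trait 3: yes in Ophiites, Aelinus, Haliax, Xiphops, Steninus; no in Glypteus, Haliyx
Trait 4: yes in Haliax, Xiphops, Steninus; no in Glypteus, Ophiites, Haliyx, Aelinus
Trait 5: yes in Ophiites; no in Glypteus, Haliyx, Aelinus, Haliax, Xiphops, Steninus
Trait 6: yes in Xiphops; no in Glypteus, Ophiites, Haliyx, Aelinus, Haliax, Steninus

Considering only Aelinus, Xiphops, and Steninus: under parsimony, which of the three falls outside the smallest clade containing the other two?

Aelinus

Character polarity is set by the outgroup: the derived state is whichever differs from the outgroup's state, so for Trait 2 the derived state is 'no', and for the remaining characters it is 'yes'.
Trait 1: derived state 'yes' in Aelinus, Haliax, Steninus, and Xiphops only — synapomorphy for {Aelinus, Haliax, Steninus, Xiphops}.
Only Steninus and Xiphops show the derived state 'no' for Trait 2, supporting them as a clade.
Only Aelinus, Haliax, Ophiites, Steninus, and Xiphops show the derived state 'yes' for Trait 3, supporting them as a clade.
Trait 4: derived state 'yes' in Haliax, Steninus, and Xiphops only — synapomorphy for {Haliax, Steninus, Xiphops}.
Trait 5 (derived state 'yes') is unique to Ophiites (autapomorphy; uninformative for grouping).
Trait 6: derived state 'yes' in Xiphops only — an autapomorphy, so it tells us nothing about relationships among taxa.
Most parsimonious ingroup topology: ((Ophiites,(Aelinus,(Haliax,(Xiphops,Steninus)))),Haliyx).
Steninus and Xiphops share a more recent common ancestor with each other than either does with Aelinus, so Aelinus is the least closely related of the three.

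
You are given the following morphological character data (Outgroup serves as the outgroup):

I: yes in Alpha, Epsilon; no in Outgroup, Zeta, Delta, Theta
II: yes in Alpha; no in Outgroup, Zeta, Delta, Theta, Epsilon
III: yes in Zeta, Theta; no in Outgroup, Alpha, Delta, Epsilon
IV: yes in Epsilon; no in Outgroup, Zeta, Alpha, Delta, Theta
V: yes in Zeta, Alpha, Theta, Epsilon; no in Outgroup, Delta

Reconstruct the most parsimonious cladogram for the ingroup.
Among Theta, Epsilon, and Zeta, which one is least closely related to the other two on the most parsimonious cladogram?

Epsilon

The outgroup has state 'no' for every character, so 'yes' is the derived state throughout.
I (derived state 'yes') is shared by Alpha and Epsilon — a synapomorphy uniting that clade.
II (derived state 'yes') is unique to Alpha (autapomorphy; uninformative for grouping).
III (derived state 'yes') is shared by Theta and Zeta — a synapomorphy uniting that clade.
IV: derived state 'yes' in Epsilon only — an autapomorphy, so it tells us nothing about relationships among taxa.
V (derived state 'yes') is shared by Alpha, Epsilon, Theta, and Zeta — a synapomorphy uniting that clade.
Most parsimonious ingroup topology: (((Zeta,Theta),(Alpha,Epsilon)),Delta).
Zeta and Theta share a more recent common ancestor with each other than either does with Epsilon, so Epsilon is the least closely related of the three.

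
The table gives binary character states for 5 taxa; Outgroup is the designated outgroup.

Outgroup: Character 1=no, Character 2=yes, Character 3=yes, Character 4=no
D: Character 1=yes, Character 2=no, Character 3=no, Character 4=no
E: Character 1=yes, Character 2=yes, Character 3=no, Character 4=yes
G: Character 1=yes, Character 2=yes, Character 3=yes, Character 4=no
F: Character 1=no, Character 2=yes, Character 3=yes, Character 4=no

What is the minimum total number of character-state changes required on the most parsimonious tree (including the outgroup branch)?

Character polarity is set by the outgroup: the derived state is whichever differs from the outgroup's state, so for Character 2, Character 3 the derived state is 'no', and for the remaining characters it is 'yes'.
Character 1 (derived state 'yes') is shared by D, E, and G — a synapomorphy uniting that clade.
Character 2 (derived state 'no') is unique to D (autapomorphy; uninformative for grouping).
Only D and E show the derived state 'no' for Character 3, supporting them as a clade.
Character 4 (derived state 'yes') is unique to E (autapomorphy; uninformative for grouping).
Most parsimonious ingroup topology: ((G,(E,D)),F).
Changes per character on this tree: Character 1: 1; Character 2: 1; Character 3: 1; Character 4: 1.
Total = 4.

4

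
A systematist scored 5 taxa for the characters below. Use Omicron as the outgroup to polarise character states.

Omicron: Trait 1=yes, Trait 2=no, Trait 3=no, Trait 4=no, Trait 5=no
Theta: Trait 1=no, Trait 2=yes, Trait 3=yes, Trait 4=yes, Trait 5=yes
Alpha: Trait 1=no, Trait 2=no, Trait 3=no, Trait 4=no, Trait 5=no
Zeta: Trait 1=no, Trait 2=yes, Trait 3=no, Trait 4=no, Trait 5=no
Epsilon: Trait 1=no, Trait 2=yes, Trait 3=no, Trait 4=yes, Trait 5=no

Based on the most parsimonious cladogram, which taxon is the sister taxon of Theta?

Character polarity is set by the outgroup: the derived state is whichever differs from the outgroup's state, so for Trait 1 the derived state is 'no', and for the remaining characters it is 'yes'.
Trait 1 (derived state 'no') is shared by all ingroup taxa — unites the whole ingroup.
Trait 2 (derived state 'yes') is shared by Epsilon, Theta, and Zeta — a synapomorphy uniting that clade.
Trait 3: derived state 'yes' in Theta only — an autapomorphy, so it tells us nothing about relationships among taxa.
Trait 4: derived state 'yes' in Epsilon and Theta only — synapomorphy for {Epsilon, Theta}.
Trait 5 (derived state 'yes') is unique to Theta (autapomorphy; uninformative for grouping).
Most parsimonious ingroup topology: (((Theta,Epsilon),Zeta),Alpha).
Theta and Epsilon form a cherry on this tree, so they are sister taxa.

Epsilon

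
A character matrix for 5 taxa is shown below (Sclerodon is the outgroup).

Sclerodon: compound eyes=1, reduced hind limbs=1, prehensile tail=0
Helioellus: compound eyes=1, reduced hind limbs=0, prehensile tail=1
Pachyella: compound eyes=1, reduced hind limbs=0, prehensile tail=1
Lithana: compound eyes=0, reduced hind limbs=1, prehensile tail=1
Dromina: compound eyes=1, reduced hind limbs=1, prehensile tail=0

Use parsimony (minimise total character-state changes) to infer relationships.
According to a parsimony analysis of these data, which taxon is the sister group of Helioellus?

Pachyella

Character polarity is set by the outgroup: the derived state is whichever differs from the outgroup's state, so for compound eyes, reduced hind limbs the derived state is '0', and for the remaining characters it is '1'.
compound eyes (derived state '0') is unique to Lithana (autapomorphy; uninformative for grouping).
Only Helioellus and Pachyella show the derived state '0' for reduced hind limbs, supporting them as a clade.
prehensile tail: derived state '1' in Helioellus, Lithana, and Pachyella only — synapomorphy for {Helioellus, Lithana, Pachyella}.
Most parsimonious ingroup topology: (((Helioellus,Pachyella),Lithana),Dromina).
Helioellus and Pachyella form a cherry on this tree, so they are sister taxa.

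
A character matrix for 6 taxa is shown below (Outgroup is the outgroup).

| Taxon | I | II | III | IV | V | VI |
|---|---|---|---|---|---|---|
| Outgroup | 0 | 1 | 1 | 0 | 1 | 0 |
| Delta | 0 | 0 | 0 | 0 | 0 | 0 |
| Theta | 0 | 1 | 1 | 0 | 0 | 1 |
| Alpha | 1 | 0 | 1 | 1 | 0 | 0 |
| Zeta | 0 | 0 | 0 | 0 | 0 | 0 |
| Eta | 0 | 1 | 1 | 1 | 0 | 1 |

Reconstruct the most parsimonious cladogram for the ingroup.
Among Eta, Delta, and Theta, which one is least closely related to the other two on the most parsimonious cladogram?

Character polarity is set by the outgroup: the derived state is whichever differs from the outgroup's state, so for II, III, V the derived state is '0', and for the remaining characters it is '1'.
I (derived state '1') is unique to Alpha (autapomorphy; uninformative for grouping).
II: derived state '0' in Alpha, Delta, and Zeta only — synapomorphy for {Alpha, Delta, Zeta}.
Only Delta and Zeta show the derived state '0' for III, supporting them as a clade.
IV groups Alpha and Eta, which is incompatible with the clades supported by the remaining characters; treating it as convergent (homoplasy) costs fewer steps than any alternative tree.
All ingroup taxa share the derived state '0' for V; it defines the ingroup but does not resolve relationships within it.
VI: derived state '1' in Eta and Theta only — synapomorphy for {Eta, Theta}.
Most parsimonious ingroup topology: (((Delta,Zeta),Alpha),(Theta,Eta)).
Eta and Theta share a more recent common ancestor with each other than either does with Delta, so Delta is the least closely related of the three.

Delta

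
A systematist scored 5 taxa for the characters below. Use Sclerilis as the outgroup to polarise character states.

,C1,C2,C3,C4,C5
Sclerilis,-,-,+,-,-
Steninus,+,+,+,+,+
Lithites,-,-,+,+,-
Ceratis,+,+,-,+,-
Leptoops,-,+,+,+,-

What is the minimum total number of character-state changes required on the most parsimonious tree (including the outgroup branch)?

5

Character polarity is set by the outgroup: the derived state is whichever differs from the outgroup's state, so for C3 the derived state is '-', and for the remaining characters it is '+'.
C1: derived state '+' in Ceratis and Steninus only — synapomorphy for {Ceratis, Steninus}.
C2 (derived state '+') is shared by Ceratis, Leptoops, and Steninus — a synapomorphy uniting that clade.
C3: derived state '-' in Ceratis only — an autapomorphy, so it tells us nothing about relationships among taxa.
C4 (derived state '+') is shared by all ingroup taxa — unites the whole ingroup.
C5 (derived state '+') is unique to Steninus (autapomorphy; uninformative for grouping).
Most parsimonious ingroup topology: (((Steninus,Ceratis),Leptoops),Lithites).
Changes per character on this tree: C1: 1; C2: 1; C3: 1; C4: 1; C5: 1.
Total = 5.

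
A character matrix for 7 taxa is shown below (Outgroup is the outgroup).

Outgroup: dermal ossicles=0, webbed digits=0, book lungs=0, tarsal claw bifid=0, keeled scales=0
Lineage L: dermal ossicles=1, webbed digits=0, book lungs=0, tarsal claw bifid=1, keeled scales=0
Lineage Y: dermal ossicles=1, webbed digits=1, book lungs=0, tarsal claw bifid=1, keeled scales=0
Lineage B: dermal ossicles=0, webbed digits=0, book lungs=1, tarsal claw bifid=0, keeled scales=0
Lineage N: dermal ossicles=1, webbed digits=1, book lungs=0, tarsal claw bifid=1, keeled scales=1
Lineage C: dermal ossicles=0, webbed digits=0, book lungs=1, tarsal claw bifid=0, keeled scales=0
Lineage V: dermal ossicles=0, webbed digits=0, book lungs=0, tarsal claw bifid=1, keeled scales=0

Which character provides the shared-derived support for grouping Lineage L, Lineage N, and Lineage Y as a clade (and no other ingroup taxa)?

The outgroup has state '0' for every character, so '1' is the derived state throughout.
dermal ossicles (derived state '1') is shared by Lineage L, Lineage N, and Lineage Y — a synapomorphy uniting that clade.
webbed digits: derived state '1' in Lineage N and Lineage Y only — synapomorphy for {Lineage N, Lineage Y}.
book lungs: derived state '1' in Lineage B and Lineage C only — synapomorphy for {Lineage B, Lineage C}.
Only Lineage L, Lineage N, Lineage V, and Lineage Y show the derived state '1' for tarsal claw bifid, supporting them as a clade.
keeled scales: derived state '1' in Lineage N only — an autapomorphy, so it tells us nothing about relationships among taxa.
Most parsimonious ingroup topology: (((Lineage L,(Lineage Y,Lineage N)),Lineage V),(Lineage B,Lineage C)).
The clade {Lineage L, Lineage N, Lineage Y} is supported by dermal ossicles: its derived state '1' occurs in exactly those taxa and in no other taxon (including the outgroup).

dermal ossicles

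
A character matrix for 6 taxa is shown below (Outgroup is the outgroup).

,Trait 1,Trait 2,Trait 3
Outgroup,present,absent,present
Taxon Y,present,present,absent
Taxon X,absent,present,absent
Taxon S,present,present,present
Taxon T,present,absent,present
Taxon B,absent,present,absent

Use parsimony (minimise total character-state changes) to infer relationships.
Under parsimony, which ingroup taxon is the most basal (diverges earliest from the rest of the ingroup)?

Taxon T

Character polarity is set by the outgroup: the derived state is whichever differs from the outgroup's state, so for Trait 1, Trait 3 the derived state is 'absent', and for the remaining characters it is 'present'.
Trait 1: derived state 'absent' in Taxon B and Taxon X only — synapomorphy for {Taxon B, Taxon X}.
Only Taxon B, Taxon S, Taxon X, and Taxon Y show the derived state 'present' for Trait 2, supporting them as a clade.
Trait 3 (derived state 'absent') is shared by Taxon B, Taxon X, and Taxon Y — a synapomorphy uniting that clade.
Most parsimonious ingroup topology: (((Taxon Y,(Taxon X,Taxon B)),Taxon S),Taxon T).
Taxon T is sister to the clade containing all other ingroup taxa, so it is the earliest-diverging (most basal) ingroup lineage.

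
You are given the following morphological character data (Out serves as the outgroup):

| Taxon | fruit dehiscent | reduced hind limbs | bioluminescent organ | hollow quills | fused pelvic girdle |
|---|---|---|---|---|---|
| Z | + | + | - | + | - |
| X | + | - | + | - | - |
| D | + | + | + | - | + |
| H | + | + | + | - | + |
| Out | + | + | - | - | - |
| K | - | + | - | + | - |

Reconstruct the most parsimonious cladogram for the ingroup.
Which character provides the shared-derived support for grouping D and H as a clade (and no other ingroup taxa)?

Character polarity is set by the outgroup: the derived state is whichever differs from the outgroup's state, so for fruit dehiscent, reduced hind limbs the derived state is '-', and for the remaining characters it is '+'.
fruit dehiscent (derived state '-') is unique to K (autapomorphy; uninformative for grouping).
reduced hind limbs: derived state '-' in X only — an autapomorphy, so it tells us nothing about relationships among taxa.
bioluminescent organ: derived state '+' in D, H, and X only — synapomorphy for {D, H, X}.
hollow quills: derived state '+' in K and Z only — synapomorphy for {K, Z}.
Only D and H show the derived state '+' for fused pelvic girdle, supporting them as a clade.
Most parsimonious ingroup topology: ((X,(D,H)),(Z,K)).
The clade {D, H} is supported by fused pelvic girdle: its derived state '+' occurs in exactly those taxa and in no other taxon (including the outgroup).

fused pelvic girdle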